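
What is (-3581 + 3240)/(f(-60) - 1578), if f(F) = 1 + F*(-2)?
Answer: 11/47 ≈ 0.23404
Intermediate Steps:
f(F) = 1 - 2*F
(-3581 + 3240)/(f(-60) - 1578) = (-3581 + 3240)/((1 - 2*(-60)) - 1578) = -341/((1 + 120) - 1578) = -341/(121 - 1578) = -341/(-1457) = -341*(-1/1457) = 11/47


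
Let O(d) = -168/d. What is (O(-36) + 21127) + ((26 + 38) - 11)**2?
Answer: 71822/3 ≈ 23941.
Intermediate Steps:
(O(-36) + 21127) + ((26 + 38) - 11)**2 = (-168/(-36) + 21127) + ((26 + 38) - 11)**2 = (-168*(-1/36) + 21127) + (64 - 11)**2 = (14/3 + 21127) + 53**2 = 63395/3 + 2809 = 71822/3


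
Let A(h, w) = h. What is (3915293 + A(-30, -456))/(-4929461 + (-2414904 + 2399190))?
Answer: -3915263/4945175 ≈ -0.79173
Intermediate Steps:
(3915293 + A(-30, -456))/(-4929461 + (-2414904 + 2399190)) = (3915293 - 30)/(-4929461 + (-2414904 + 2399190)) = 3915263/(-4929461 - 15714) = 3915263/(-4945175) = 3915263*(-1/4945175) = -3915263/4945175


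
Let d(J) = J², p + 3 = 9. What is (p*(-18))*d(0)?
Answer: 0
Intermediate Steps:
p = 6 (p = -3 + 9 = 6)
(p*(-18))*d(0) = (6*(-18))*0² = -108*0 = 0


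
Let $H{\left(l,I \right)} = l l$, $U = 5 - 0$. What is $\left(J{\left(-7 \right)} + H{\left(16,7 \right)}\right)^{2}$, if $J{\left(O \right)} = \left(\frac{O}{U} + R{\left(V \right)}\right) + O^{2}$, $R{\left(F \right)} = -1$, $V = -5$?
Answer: $\frac{2289169}{25} \approx 91567.0$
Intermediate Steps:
$U = 5$ ($U = 5 + 0 = 5$)
$H{\left(l,I \right)} = l^{2}$
$J{\left(O \right)} = -1 + O^{2} + \frac{O}{5}$ ($J{\left(O \right)} = \left(\frac{O}{5} - 1\right) + O^{2} = \left(-1 + \frac{O}{5}\right) + O^{2} = -1 + O^{2} + \frac{O}{5}$)
$\left(J{\left(-7 \right)} + H{\left(16,7 \right)}\right)^{2} = \left(\left(-1 + \left(-7\right)^{2} + \frac{1}{5} \left(-7\right)\right) + 16^{2}\right)^{2} = \left(\left(-1 + 49 - \frac{7}{5}\right) + 256\right)^{2} = \left(\frac{233}{5} + 256\right)^{2} = \left(\frac{1513}{5}\right)^{2} = \frac{2289169}{25}$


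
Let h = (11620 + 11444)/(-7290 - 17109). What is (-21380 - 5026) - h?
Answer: -214752310/8133 ≈ -26405.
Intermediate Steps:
h = -7688/8133 (h = 23064/(-24399) = 23064*(-1/24399) = -7688/8133 ≈ -0.94528)
(-21380 - 5026) - h = (-21380 - 5026) - 1*(-7688/8133) = -26406 + 7688/8133 = -214752310/8133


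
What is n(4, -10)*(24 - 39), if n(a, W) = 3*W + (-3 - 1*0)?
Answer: 495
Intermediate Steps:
n(a, W) = -3 + 3*W (n(a, W) = 3*W + (-3 + 0) = 3*W - 3 = -3 + 3*W)
n(4, -10)*(24 - 39) = (-3 + 3*(-10))*(24 - 39) = (-3 - 30)*(-15) = -33*(-15) = 495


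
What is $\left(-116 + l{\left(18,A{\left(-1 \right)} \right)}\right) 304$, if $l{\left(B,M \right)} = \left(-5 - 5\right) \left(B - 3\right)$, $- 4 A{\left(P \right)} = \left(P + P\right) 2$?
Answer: $-80864$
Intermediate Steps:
$A{\left(P \right)} = - P$ ($A{\left(P \right)} = - \frac{\left(P + P\right) 2}{4} = - \frac{2 P 2}{4} = - \frac{4 P}{4} = - P$)
$l{\left(B,M \right)} = 30 - 10 B$ ($l{\left(B,M \right)} = - 10 \left(-3 + B\right) = 30 - 10 B$)
$\left(-116 + l{\left(18,A{\left(-1 \right)} \right)}\right) 304 = \left(-116 + \left(30 - 180\right)\right) 304 = \left(-116 - 150\right) 304 = \left(-266\right) 304 = -80864$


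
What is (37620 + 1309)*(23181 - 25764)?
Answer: -100553607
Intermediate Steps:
(37620 + 1309)*(23181 - 25764) = 38929*(-2583) = -100553607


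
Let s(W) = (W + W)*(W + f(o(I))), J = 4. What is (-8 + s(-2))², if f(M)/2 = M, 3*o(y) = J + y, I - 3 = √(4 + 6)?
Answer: 3776/9 + 896*√10/9 ≈ 734.38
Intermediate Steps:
I = 3 + √10 (I = 3 + √(4 + 6) = 3 + √10 ≈ 6.1623)
o(y) = 4/3 + y/3 (o(y) = (4 + y)/3 = 4/3 + y/3)
f(M) = 2*M
s(W) = 2*W*(14/3 + W + 2*√10/3) (s(W) = (W + W)*(W + 2*(4/3 + (3 + √10)/3)) = (2*W)*(W + 2*(4/3 + (1 + √10/3))) = (2*W)*(W + 2*(7/3 + √10/3)) = (2*W)*(W + (14/3 + 2*√10/3)) = (2*W)*(14/3 + W + 2*√10/3) = 2*W*(14/3 + W + 2*√10/3))
(-8 + s(-2))² = (-8 + (⅔)*(-2)*(14 + 2*√10 + 3*(-2)))² = (-8 + (⅔)*(-2)*(14 + 2*√10 - 6))² = (-8 + (⅔)*(-2)*(8 + 2*√10))² = (-8 + (-32/3 - 8*√10/3))² = (-56/3 - 8*√10/3)²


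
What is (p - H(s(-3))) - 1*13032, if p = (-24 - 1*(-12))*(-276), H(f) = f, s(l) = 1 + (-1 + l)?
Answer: -9717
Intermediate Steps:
s(l) = l
p = 3312 (p = (-24 + 12)*(-276) = -12*(-276) = 3312)
(p - H(s(-3))) - 1*13032 = (3312 - 1*(-3)) - 1*13032 = (3312 + 3) - 13032 = 3315 - 13032 = -9717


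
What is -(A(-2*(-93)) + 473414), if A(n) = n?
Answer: -473600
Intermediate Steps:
-(A(-2*(-93)) + 473414) = -(-2*(-93) + 473414) = -(186 + 473414) = -1*473600 = -473600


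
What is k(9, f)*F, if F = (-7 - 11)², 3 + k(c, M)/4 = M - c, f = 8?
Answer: -5184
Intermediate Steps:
k(c, M) = -12 - 4*c + 4*M (k(c, M) = -12 + 4*(M - c) = -12 + (-4*c + 4*M) = -12 - 4*c + 4*M)
F = 324 (F = (-18)² = 324)
k(9, f)*F = (-12 - 4*9 + 4*8)*324 = (-12 - 36 + 32)*324 = -16*324 = -5184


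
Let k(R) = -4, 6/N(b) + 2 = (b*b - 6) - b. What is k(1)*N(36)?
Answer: -6/313 ≈ -0.019169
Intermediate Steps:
N(b) = 6/(-8 + b² - b) (N(b) = 6/(-2 + ((b*b - 6) - b)) = 6/(-2 + ((b² - 6) - b)) = 6/(-2 + ((-6 + b²) - b)) = 6/(-2 + (-6 + b² - b)) = 6/(-8 + b² - b))
k(1)*N(36) = -24/(-8 + 36² - 1*36) = -24/(-8 + 1296 - 36) = -24/1252 = -4*3/626 = -6/313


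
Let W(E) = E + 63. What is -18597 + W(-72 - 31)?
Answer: -18637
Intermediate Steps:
W(E) = 63 + E
-18597 + W(-72 - 31) = -18597 + (63 + (-72 - 31)) = -18597 + (63 - 103) = -18597 - 40 = -18637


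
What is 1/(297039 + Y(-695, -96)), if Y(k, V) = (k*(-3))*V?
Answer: 1/96879 ≈ 1.0322e-5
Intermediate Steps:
Y(k, V) = -3*V*k (Y(k, V) = (-3*k)*V = -3*V*k)
1/(297039 + Y(-695, -96)) = 1/(297039 - 3*(-96)*(-695)) = 1/(297039 - 200160) = 1/96879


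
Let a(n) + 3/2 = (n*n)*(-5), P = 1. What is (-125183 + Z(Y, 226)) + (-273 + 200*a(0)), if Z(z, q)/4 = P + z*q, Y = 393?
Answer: 229520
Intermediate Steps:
a(n) = -3/2 - 5*n² (a(n) = -3/2 + (n*n)*(-5) = -3/2 + n²*(-5) = -3/2 - 5*n²)
Z(z, q) = 4 + 4*q*z (Z(z, q) = 4*(1 + z*q) = 4*(1 + q*z) = 4 + 4*q*z)
(-125183 + Z(Y, 226)) + (-273 + 200*a(0)) = (-125183 + (4 + 4*226*393)) + (-273 + 200*(-3/2 - 5*0²)) = (-125183 + (4 + 355272)) + (-273 + 200*(-3/2 - 5*0)) = (-125183 + 355276) + (-273 + 200*(-3/2 + 0)) = 230093 + (-273 + 200*(-3/2)) = 230093 + (-273 - 300) = 230093 - 573 = 229520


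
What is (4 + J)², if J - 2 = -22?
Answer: 256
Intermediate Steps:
J = -20 (J = 2 - 22 = -20)
(4 + J)² = (4 - 20)² = (-16)² = 256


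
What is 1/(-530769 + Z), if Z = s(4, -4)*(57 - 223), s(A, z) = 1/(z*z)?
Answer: -8/4246235 ≈ -1.8840e-6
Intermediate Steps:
s(A, z) = z⁻² (s(A, z) = 1/(z²) = z⁻²)
Z = -83/8 (Z = (57 - 223)/(-4)² = (1/16)*(-166) = -83/8 ≈ -10.375)
1/(-530769 + Z) = 1/(-530769 - 83/8) = 1/(-4246235/8) = -8/4246235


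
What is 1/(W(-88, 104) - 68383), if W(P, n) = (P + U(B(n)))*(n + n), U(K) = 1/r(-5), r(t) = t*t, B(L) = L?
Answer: -25/2166967 ≈ -1.1537e-5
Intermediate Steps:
r(t) = t²
U(K) = 1/25 (U(K) = 1/((-5)²) = 1/25)
W(P, n) = 2*n*(1/25 + P) (W(P, n) = (P + 1/25)*(n + n) = (1/25 + P)*(2*n) = 2*n*(1/25 + P))
1/(W(-88, 104) - 68383) = 1/((2/25)*104*(1 + 25*(-88)) - 68383) = 1/((2/25)*104*(1 - 2200) - 68383) = 1/((2/25)*104*(-2199) - 68383) = 1/(-457392/25 - 68383) = 1/(-2166967/25) = -25/2166967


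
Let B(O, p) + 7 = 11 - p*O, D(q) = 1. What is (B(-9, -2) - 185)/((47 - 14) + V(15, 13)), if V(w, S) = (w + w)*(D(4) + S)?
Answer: -199/453 ≈ -0.43929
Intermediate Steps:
V(w, S) = 2*w*(1 + S) (V(w, S) = (w + w)*(1 + S) = (2*w)*(1 + S) = 2*w*(1 + S))
B(O, p) = 4 - O*p (B(O, p) = -7 + (11 - p*O) = -7 + (11 - O*p) = 4 - O*p)
(B(-9, -2) - 185)/((47 - 14) + V(15, 13)) = ((4 - 1*(-9)*(-2)) - 185)/((47 - 14) + 2*15*(1 + 13)) = ((4 - 18) - 185)/(33 + 2*15*14) = (-14 - 185)/(33 + 420) = -199/453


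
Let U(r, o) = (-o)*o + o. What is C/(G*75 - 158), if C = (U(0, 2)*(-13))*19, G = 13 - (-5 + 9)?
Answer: 494/517 ≈ 0.95551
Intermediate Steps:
G = 9 (G = 13 - 1*4 = 13 - 4 = 9)
U(r, o) = o - o**2 (U(r, o) = -o**2 + o = o - o**2)
C = 494 (C = ((2*(1 - 1*2))*(-13))*19 = ((2*(1 - 2))*(-13))*19 = ((2*(-1))*(-13))*19 = -2*(-13)*19 = 26*19 = 494)
C/(G*75 - 158) = 494/(9*75 - 158) = 494/(675 - 158) = 494/517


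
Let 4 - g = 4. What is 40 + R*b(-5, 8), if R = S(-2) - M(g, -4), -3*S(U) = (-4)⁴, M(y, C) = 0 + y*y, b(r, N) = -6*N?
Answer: 4136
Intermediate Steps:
g = 0 (g = 4 - 1*4 = 4 - 4 = 0)
M(y, C) = y² (M(y, C) = 0 + y² = y²)
S(U) = -256/3 (S(U) = -⅓*(-4)⁴ = -⅓*256 = -256/3)
R = -256/3 (R = -256/3 - 1*0² = -256/3 - 1*0 = -256/3 + 0 = -256/3 ≈ -85.333)
40 + R*b(-5, 8) = 40 - (-512)*8 = 40 - 256/3*(-48) = 40 + 4096 = 4136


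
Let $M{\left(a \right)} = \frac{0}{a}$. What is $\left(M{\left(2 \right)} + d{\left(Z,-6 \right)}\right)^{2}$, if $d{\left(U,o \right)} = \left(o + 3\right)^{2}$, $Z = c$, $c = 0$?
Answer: $81$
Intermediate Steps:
$M{\left(a \right)} = 0$
$Z = 0$
$d{\left(U,o \right)} = \left(3 + o\right)^{2}$
$\left(M{\left(2 \right)} + d{\left(Z,-6 \right)}\right)^{2} = \left(0 + \left(3 - 6\right)^{2}\right)^{2} = \left(0 + \left(-3\right)^{2}\right)^{2} = \left(0 + 9\right)^{2} = 9^{2} = 81$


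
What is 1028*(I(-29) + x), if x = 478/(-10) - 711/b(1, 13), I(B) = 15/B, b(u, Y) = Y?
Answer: -199609844/1885 ≈ -1.0589e+5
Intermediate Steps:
x = -6662/65 (x = 478/(-10) - 711/13 = 478*(-⅒) - 711*1/13 = -239/5 - 711/13 = -6662/65 ≈ -102.49)
1028*(I(-29) + x) = 1028*(15/(-29) - 6662/65) = 1028*(15*(-1/29) - 6662/65) = 1028*(-15/29 - 6662/65) = 1028*(-194173/1885) = -199609844/1885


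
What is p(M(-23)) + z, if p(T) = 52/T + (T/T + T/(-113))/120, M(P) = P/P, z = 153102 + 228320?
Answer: 646598444/1695 ≈ 3.8147e+5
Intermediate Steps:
z = 381422
M(P) = 1
p(T) = 1/120 + 52/T - T/13560 (p(T) = 52/T + (1 + T*(-1/113))*(1/120) = 52/T + (1 - T/113)*(1/120) = 52/T + (1/120 - T/13560) = 1/120 + 52/T - T/13560)
p(M(-23)) + z = (1/13560)*(705120 - 1*1*(-113 + 1))/1 + 381422 = (1/13560)*1*(705120 - 1*1*(-112)) + 381422 = (1/13560)*1*(705120 + 112) + 381422 = (1/13560)*1*705232 + 381422 = 88154/1695 + 381422 = 646598444/1695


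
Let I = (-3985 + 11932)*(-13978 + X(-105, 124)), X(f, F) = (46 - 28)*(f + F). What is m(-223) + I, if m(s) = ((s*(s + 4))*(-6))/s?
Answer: -108363978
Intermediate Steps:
X(f, F) = 18*F + 18*f (X(f, F) = 18*(F + f) = 18*F + 18*f)
I = -108365292 (I = (-3985 + 11932)*(-13978 + (18*124 + 18*(-105))) = 7947*(-13978 + (2232 - 1890)) = 7947*(-13978 + 342) = 7947*(-13636) = -108365292)
m(s) = -24 - 6*s (m(s) = ((s*(4 + s))*(-6))/s = (-6*s*(4 + s))/s = -24 - 6*s)
m(-223) + I = (-24 - 6*(-223)) - 108365292 = (-24 + 1338) - 108365292 = 1314 - 108365292 = -108363978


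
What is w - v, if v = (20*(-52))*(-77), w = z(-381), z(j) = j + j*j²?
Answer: -55386802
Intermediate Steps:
z(j) = j + j³
w = -55306722 (w = -381 + (-381)³ = -381 - 55306341 = -55306722)
v = 80080 (v = -1040*(-77) = 80080)
w - v = -55306722 - 1*80080 = -55306722 - 80080 = -55386802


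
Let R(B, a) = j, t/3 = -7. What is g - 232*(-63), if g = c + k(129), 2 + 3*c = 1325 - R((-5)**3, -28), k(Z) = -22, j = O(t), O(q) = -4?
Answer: 45109/3 ≈ 15036.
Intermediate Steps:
t = -21 (t = 3*(-7) = -21)
j = -4
R(B, a) = -4
c = 1327/3 (c = -2/3 + (1325 - 1*(-4))/3 = -2/3 + (1325 + 4)/3 = -2/3 + (1/3)*1329 = -2/3 + 443 = 1327/3 ≈ 442.33)
g = 1261/3 (g = 1327/3 - 22 = 1261/3 ≈ 420.33)
g - 232*(-63) = 1261/3 - 232*(-63) = 1261/3 + 14616 = 45109/3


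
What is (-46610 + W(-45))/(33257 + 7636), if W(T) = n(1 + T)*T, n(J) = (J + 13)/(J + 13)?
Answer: -1085/951 ≈ -1.1409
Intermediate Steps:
n(J) = 1 (n(J) = (13 + J)/(13 + J) = 1)
W(T) = T (W(T) = 1*T = T)
(-46610 + W(-45))/(33257 + 7636) = (-46610 - 45)/(33257 + 7636) = -46655/40893 = -46655*1/40893 = -1085/951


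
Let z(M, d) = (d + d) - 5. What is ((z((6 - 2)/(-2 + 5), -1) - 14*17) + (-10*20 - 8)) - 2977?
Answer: -3430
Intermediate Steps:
z(M, d) = -5 + 2*d (z(M, d) = 2*d - 5 = -5 + 2*d)
((z((6 - 2)/(-2 + 5), -1) - 14*17) + (-10*20 - 8)) - 2977 = (((-5 + 2*(-1)) - 14*17) + (-10*20 - 8)) - 2977 = (((-5 - 2) - 238) + (-200 - 8)) - 2977 = ((-7 - 238) - 208) - 2977 = (-245 - 208) - 2977 = -453 - 2977 = -3430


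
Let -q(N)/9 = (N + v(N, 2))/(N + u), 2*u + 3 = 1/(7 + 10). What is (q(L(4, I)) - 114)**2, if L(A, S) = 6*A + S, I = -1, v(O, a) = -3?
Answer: 55711296/3721 ≈ 14972.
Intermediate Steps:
u = -25/17 (u = -3/2 + 1/(2*(7 + 10)) = -3/2 + (1/2)/17 = -3/2 + (1/2)*(1/17) = -3/2 + 1/34 = -25/17 ≈ -1.4706)
L(A, S) = S + 6*A
q(N) = -9*(-3 + N)/(-25/17 + N) (q(N) = -9*(N - 3)/(N - 25/17) = -9*(-3 + N)/(-25/17 + N))
(q(L(4, I)) - 114)**2 = (153*(3 - (-1 + 6*4))/(-25 + 17*(-1 + 6*4)) - 114)**2 = (153*(3 - (-1 + 24))/(-25 + 17*(-1 + 24)) - 114)**2 = (153*(3 - 1*23)/(-25 + 17*23) - 114)**2 = (153*(3 - 23)/(-25 + 391) - 114)**2 = (153*(-20)/366 - 114)**2 = (153*(1/366)*(-20) - 114)**2 = (-510/61 - 114)**2 = (-7464/61)**2 = 55711296/3721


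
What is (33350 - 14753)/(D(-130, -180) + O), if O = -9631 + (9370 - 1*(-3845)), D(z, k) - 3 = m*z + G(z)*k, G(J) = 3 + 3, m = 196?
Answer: -18597/22973 ≈ -0.80951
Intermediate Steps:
G(J) = 6
D(z, k) = 3 + 6*k + 196*z (D(z, k) = 3 + (196*z + 6*k) = 3 + (6*k + 196*z) = 3 + 6*k + 196*z)
O = 3584 (O = -9631 + (9370 + 3845) = -9631 + 13215 = 3584)
(33350 - 14753)/(D(-130, -180) + O) = (33350 - 14753)/((3 + 6*(-180) + 196*(-130)) + 3584) = 18597/((3 - 1080 - 25480) + 3584) = 18597/(-26557 + 3584) = 18597/(-22973) = 18597*(-1/22973) = -18597/22973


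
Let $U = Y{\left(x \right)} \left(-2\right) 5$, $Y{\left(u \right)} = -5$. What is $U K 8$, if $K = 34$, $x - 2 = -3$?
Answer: $13600$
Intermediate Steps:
$x = -1$ ($x = 2 - 3 = -1$)
$U = 50$ ($U = \left(-5\right) \left(-2\right) 5 = 10 \cdot 5 = 50$)
$U K 8 = 50 \cdot 34 \cdot 8 = 1700 \cdot 8 = 13600$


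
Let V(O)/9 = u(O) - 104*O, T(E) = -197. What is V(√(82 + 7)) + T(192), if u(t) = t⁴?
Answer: 71092 - 936*√89 ≈ 62262.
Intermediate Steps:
V(O) = -936*O + 9*O⁴ (V(O) = 9*(O⁴ - 104*O) = -936*O + 9*O⁴)
V(√(82 + 7)) + T(192) = 9*√(82 + 7)*(-104 + (√(82 + 7))³) - 197 = 9*√89*(-104 + (√89)³) - 197 = 9*√89*(-104 + 89*√89) - 197 = -197 + 9*√89*(-104 + 89*√89)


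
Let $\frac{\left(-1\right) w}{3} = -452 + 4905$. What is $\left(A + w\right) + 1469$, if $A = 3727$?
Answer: $-8163$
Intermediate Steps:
$w = -13359$ ($w = - 3 \left(-452 + 4905\right) = \left(-3\right) 4453 = -13359$)
$\left(A + w\right) + 1469 = \left(3727 - 13359\right) + 1469 = -9632 + 1469 = -8163$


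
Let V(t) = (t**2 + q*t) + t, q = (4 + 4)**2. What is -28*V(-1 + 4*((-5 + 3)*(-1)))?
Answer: -14112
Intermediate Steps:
q = 64 (q = 8**2 = 64)
V(t) = t**2 + 65*t (V(t) = (t**2 + 64*t) + t = t**2 + 65*t)
-28*V(-1 + 4*((-5 + 3)*(-1))) = -28*(-1 + 4*((-5 + 3)*(-1)))*(65 + (-1 + 4*((-5 + 3)*(-1)))) = -28*(-1 + 4*(-2*(-1)))*(65 + (-1 + 4*(-2*(-1)))) = -28*(-1 + 4*2)*(65 + (-1 + 4*2)) = -28*(-1 + 8)*(65 + (-1 + 8)) = -196*(65 + 7) = -196*72 = -28*504 = -14112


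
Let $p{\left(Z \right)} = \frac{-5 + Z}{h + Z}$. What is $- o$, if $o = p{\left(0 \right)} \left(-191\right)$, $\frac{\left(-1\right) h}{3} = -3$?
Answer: $- \frac{955}{9} \approx -106.11$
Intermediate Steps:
$h = 9$ ($h = \left(-3\right) \left(-3\right) = 9$)
$p{\left(Z \right)} = \frac{-5 + Z}{9 + Z}$
$o = \frac{955}{9}$ ($o = \frac{-5 + 0}{9 + 0} \left(-191\right) = \frac{1}{9} \left(-5\right) \left(-191\right) = \left(- \frac{5}{9}\right) \left(-191\right) = \frac{955}{9} \approx 106.11$)
$- o = \left(-1\right) \frac{955}{9} = - \frac{955}{9}$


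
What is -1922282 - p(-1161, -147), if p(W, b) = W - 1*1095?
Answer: -1920026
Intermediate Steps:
p(W, b) = -1095 + W (p(W, b) = W - 1095 = -1095 + W)
-1922282 - p(-1161, -147) = -1922282 - (-1095 - 1161) = -1922282 - 1*(-2256) = -1922282 + 2256 = -1920026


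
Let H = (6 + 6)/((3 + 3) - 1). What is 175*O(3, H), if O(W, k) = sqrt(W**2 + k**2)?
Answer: 105*sqrt(41) ≈ 672.33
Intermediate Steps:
H = 12/5 (H = 12/(6 - 1) = 12/5 ≈ 2.4000)
175*O(3, H) = 175*sqrt(3**2 + (12/5)**2) = 175*sqrt(9 + 144/25) = 175*sqrt(369/25) = 175*(3*sqrt(41)/5) = 105*sqrt(41)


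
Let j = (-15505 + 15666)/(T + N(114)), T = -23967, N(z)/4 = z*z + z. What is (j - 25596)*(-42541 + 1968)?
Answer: 29569389270031/28473 ≈ 1.0385e+9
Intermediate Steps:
N(z) = 4*z + 4*z² (N(z) = 4*(z*z + z) = 4*(z² + z) = 4*(z + z²) = 4*z + 4*z²)
j = 161/28473 (j = (-15505 + 15666)/(-23967 + 4*114*(1 + 114)) = 161/(-23967 + 4*114*115) = 161/(-23967 + 52440) = 161/28473 ≈ 0.0056545)
(j - 25596)*(-42541 + 1968) = (161/28473 - 25596)*(-42541 + 1968) = -728794747/28473*(-40573) = 29569389270031/28473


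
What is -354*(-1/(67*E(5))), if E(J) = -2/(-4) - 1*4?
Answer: -708/469 ≈ -1.5096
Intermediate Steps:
E(J) = -7/2 (E(J) = -2*(-1/4) - 4 = 1/2 - 4 = -7/2)
-354*(-1/(67*E(5))) = -354/((-7/2*(-67))) = -354/469/2 = -354*2/469 = -708/469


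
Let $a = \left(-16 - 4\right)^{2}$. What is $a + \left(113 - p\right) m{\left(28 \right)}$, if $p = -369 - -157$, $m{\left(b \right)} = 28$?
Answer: $9500$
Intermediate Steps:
$a = 400$ ($a = \left(-20\right)^{2} = 400$)
$p = -212$ ($p = -369 + 157 = -212$)
$a + \left(113 - p\right) m{\left(28 \right)} = 400 + \left(113 - -212\right) 28 = 400 + \left(113 + 212\right) 28 = 400 + 325 \cdot 28 = 400 + 9100 = 9500$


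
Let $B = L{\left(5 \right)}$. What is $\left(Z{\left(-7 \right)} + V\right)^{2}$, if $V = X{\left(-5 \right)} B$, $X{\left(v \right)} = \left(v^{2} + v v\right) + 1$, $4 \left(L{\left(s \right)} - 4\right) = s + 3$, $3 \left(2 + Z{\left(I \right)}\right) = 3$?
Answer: $93025$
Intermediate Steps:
$Z{\left(I \right)} = -1$ ($Z{\left(I \right)} = -2 + \frac{1}{3} \cdot 3 = -2 + 1 = -1$)
$L{\left(s \right)} = \frac{19}{4} + \frac{s}{4}$ ($L{\left(s \right)} = 4 + \frac{s + 3}{4} = 4 + \frac{3 + s}{4} = 4 + \left(\frac{3}{4} + \frac{s}{4}\right) = \frac{19}{4} + \frac{s}{4}$)
$X{\left(v \right)} = 1 + 2 v^{2}$ ($X{\left(v \right)} = \left(v^{2} + v^{2}\right) + 1 = 2 v^{2} + 1 = 1 + 2 v^{2}$)
$B = 6$ ($B = \frac{19}{4} + \frac{1}{4} \cdot 5 = \frac{19}{4} + \frac{5}{4} = 6$)
$V = 306$ ($V = \left(1 + 2 \left(-5\right)^{2}\right) 6 = \left(1 + 2 \cdot 25\right) 6 = \left(1 + 50\right) 6 = 51 \cdot 6 = 306$)
$\left(Z{\left(-7 \right)} + V\right)^{2} = \left(-1 + 306\right)^{2} = 305^{2} = 93025$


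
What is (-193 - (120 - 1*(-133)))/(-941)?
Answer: 446/941 ≈ 0.47396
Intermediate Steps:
(-193 - (120 - 1*(-133)))/(-941) = (-193 - (120 + 133))*(-1/941) = (-193 - 1*253)*(-1/941) = (-193 - 253)*(-1/941) = -446*(-1/941) = 446/941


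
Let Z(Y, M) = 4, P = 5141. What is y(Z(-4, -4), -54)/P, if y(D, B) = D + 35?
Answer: 39/5141 ≈ 0.0075861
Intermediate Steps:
y(D, B) = 35 + D
y(Z(-4, -4), -54)/P = (35 + 4)/5141 = 39*(1/5141) = 39/5141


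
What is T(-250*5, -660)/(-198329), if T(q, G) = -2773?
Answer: 2773/198329 ≈ 0.013982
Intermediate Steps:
T(-250*5, -660)/(-198329) = -2773/(-198329) = -2773*(-1/198329) = 2773/198329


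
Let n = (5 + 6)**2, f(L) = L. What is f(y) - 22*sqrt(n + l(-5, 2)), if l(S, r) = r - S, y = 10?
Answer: 10 - 176*sqrt(2) ≈ -238.90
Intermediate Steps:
n = 121 (n = 11**2 = 121)
f(y) - 22*sqrt(n + l(-5, 2)) = 10 - 22*sqrt(121 + (2 - 1*(-5))) = 10 - 22*sqrt(121 + (2 + 5)) = 10 - 22*sqrt(121 + 7) = 10 - 22*sqrt(128) = 10 - 22*8*sqrt(2) = 10 - 176*sqrt(2)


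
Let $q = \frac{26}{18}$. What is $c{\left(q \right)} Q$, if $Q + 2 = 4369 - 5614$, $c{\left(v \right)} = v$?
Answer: $- \frac{16211}{9} \approx -1801.2$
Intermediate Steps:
$q = \frac{13}{9}$ ($q = 26 \cdot \frac{1}{18} = \frac{13}{9} \approx 1.4444$)
$Q = -1247$ ($Q = -2 + \left(4369 - 5614\right) = -2 - 1245 = -1247$)
$c{\left(q \right)} Q = \frac{13}{9} \left(-1247\right) = - \frac{16211}{9}$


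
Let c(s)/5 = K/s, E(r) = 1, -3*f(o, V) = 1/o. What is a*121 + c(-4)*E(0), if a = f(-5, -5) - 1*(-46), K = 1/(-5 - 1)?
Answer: 222971/40 ≈ 5574.3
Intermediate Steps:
f(o, V) = -1/(3*o)
K = -⅙ (K = 1/(-6) = -⅙ ≈ -0.16667)
c(s) = -5/(6*s) (c(s) = 5*(-1/(6*s)) = -5/(6*s))
a = 691/15 (a = -⅓/(-5) - 1*(-46) = -⅓*(-⅕) + 46 = 1/15 + 46 = 691/15 ≈ 46.067)
a*121 + c(-4)*E(0) = (691/15)*121 - ⅚/(-4)*1 = 83611/15 - ⅚*(-¼)*1 = 83611/15 + (5/24)*1 = 83611/15 + 5/24 = 222971/40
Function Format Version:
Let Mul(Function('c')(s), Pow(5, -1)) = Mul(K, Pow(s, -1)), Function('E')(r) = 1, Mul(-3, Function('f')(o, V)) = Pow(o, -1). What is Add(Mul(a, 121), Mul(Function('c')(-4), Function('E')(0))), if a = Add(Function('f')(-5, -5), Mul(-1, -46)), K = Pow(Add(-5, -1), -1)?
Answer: Rational(222971, 40) ≈ 5574.3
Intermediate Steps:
Function('f')(o, V) = Mul(Rational(-1, 3), Pow(o, -1))
K = Rational(-1, 6) (K = Pow(-6, -1) = Rational(-1, 6) ≈ -0.16667)
Function('c')(s) = Mul(Rational(-5, 6), Pow(s, -1)) (Function('c')(s) = Mul(5, Mul(Rational(-1, 6), Pow(s, -1))) = Mul(Rational(-5, 6), Pow(s, -1)))
a = Rational(691, 15) (a = Add(Mul(Rational(-1, 3), Pow(-5, -1)), Mul(-1, -46)) = Add(Mul(Rational(-1, 3), Rational(-1, 5)), 46) = Add(Rational(1, 15), 46) = Rational(691, 15) ≈ 46.067)
Add(Mul(a, 121), Mul(Function('c')(-4), Function('E')(0))) = Add(Mul(Rational(691, 15), 121), Mul(Mul(Rational(-5, 6), Pow(-4, -1)), 1)) = Add(Rational(83611, 15), Mul(Mul(Rational(-5, 6), Rational(-1, 4)), 1)) = Add(Rational(83611, 15), Mul(Rational(5, 24), 1)) = Add(Rational(83611, 15), Rational(5, 24)) = Rational(222971, 40)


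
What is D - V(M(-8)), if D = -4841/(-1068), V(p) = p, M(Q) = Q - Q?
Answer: 4841/1068 ≈ 4.5328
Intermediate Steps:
M(Q) = 0
D = 4841/1068 (D = -4841*(-1/1068) = 4841/1068 ≈ 4.5328)
D - V(M(-8)) = 4841/1068 - 1*0 = 4841/1068 + 0 = 4841/1068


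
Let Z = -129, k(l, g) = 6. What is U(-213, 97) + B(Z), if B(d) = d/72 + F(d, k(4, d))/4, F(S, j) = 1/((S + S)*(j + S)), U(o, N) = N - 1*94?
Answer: 76691/63468 ≈ 1.2083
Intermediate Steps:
U(o, N) = -94 + N (U(o, N) = N - 94 = -94 + N)
F(S, j) = 1/(2*S*(S + j)) (F(S, j) = 1/((2*S)*(S + j)) = 1/(2*S*(S + j)))
B(d) = d/72 + 1/(8*d*(6 + d)) (B(d) = d/72 + (1/(2*d*(d + 6)))/4 = d*(1/72) + (1/(2*d*(6 + d)))*(1/4) = d/72 + 1/(8*d*(6 + d)))
U(-213, 97) + B(Z) = (-94 + 97) + (1/72)*(9 + (-129)**2*(6 - 129))/(-129*(6 - 129)) = 3 + (1/72)*(-1/129)*(9 + 16641*(-123))/(-123) = 3 + (1/72)*(-1/129)*(-1/123)*(9 - 2046843) = 3 + (1/72)*(-1/129)*(-1/123)*(-2046834) = 3 - 113713/63468 = 76691/63468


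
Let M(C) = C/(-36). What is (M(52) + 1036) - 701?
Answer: 3002/9 ≈ 333.56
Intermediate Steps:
M(C) = -C/36 (M(C) = C*(-1/36) = -C/36)
(M(52) + 1036) - 701 = (-1/36*52 + 1036) - 701 = (-13/9 + 1036) - 701 = 9311/9 - 701 = 3002/9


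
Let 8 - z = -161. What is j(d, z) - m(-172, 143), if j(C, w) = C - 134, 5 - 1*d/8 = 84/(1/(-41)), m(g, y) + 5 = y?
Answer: 27320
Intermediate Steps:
m(g, y) = -5 + y
z = 169 (z = 8 - 1*(-161) = 8 + 161 = 169)
d = 27592 (d = 40 - 672/(1/(-41)) = 40 - 672/(-1/41) = 40 - 672*(-41) = 40 - 8*(-3444) = 40 + 27552 = 27592)
j(C, w) = -134 + C
j(d, z) - m(-172, 143) = (-134 + 27592) - (-5 + 143) = 27458 - 1*138 = 27458 - 138 = 27320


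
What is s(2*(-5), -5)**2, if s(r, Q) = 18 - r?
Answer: 784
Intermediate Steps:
s(2*(-5), -5)**2 = (18 - 2*(-5))**2 = (18 - 1*(-10))**2 = (18 + 10)**2 = 28**2 = 784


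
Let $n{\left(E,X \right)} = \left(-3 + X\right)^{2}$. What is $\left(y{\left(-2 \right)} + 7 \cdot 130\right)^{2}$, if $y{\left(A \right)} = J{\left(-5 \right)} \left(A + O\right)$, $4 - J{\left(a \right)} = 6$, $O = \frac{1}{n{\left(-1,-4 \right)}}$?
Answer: $\frac{2005606656}{2401} \approx 8.3532 \cdot 10^{5}$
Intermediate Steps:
$O = \frac{1}{49}$ ($O = \frac{1}{\left(-3 - 4\right)^{2}} = \frac{1}{\left(-7\right)^{2}} = \frac{1}{49} \approx 0.020408$)
$J{\left(a \right)} = -2$ ($J{\left(a \right)} = 4 - 6 = -2$)
$y{\left(A \right)} = - \frac{2}{49} - 2 A$ ($y{\left(A \right)} = - 2 \left(A + \frac{1}{49}\right) = - 2 \left(\frac{1}{49} + A\right) = - \frac{2}{49} - 2 A$)
$\left(y{\left(-2 \right)} + 7 \cdot 130\right)^{2} = \left(\left(- \frac{2}{49} - -4\right) + 7 \cdot 130\right)^{2} = \left(\left(- \frac{2}{49} + 4\right) + 910\right)^{2} = \left(\frac{194}{49} + 910\right)^{2} = \left(\frac{44784}{49}\right)^{2} = \frac{2005606656}{2401}$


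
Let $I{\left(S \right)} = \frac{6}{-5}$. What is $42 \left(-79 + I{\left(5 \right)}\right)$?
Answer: $- \frac{16842}{5} \approx -3368.4$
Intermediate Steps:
$I{\left(S \right)} = - \frac{6}{5}$ ($I{\left(S \right)} = 6 \left(- \frac{1}{5}\right) = - \frac{6}{5}$)
$42 \left(-79 + I{\left(5 \right)}\right) = 42 \left(-79 - \frac{6}{5}\right) = 42 \left(- \frac{401}{5}\right) = - \frac{16842}{5}$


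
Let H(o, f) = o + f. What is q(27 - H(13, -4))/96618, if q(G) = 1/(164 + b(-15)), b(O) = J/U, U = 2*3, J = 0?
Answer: 1/15845352 ≈ 6.3110e-8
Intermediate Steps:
U = 6
H(o, f) = f + o
b(O) = 0 (b(O) = 0/6 = 0*(⅙) = 0)
q(G) = 1/164 (q(G) = 1/(164 + 0) = 1/164)
q(27 - H(13, -4))/96618 = (1/164)/96618 = (1/164)*(1/96618) = 1/15845352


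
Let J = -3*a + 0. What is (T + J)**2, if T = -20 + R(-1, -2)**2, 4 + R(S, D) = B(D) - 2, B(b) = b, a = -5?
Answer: 3481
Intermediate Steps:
R(S, D) = -6 + D (R(S, D) = -4 + (D - 2) = -4 + (-2 + D) = -6 + D)
J = 15 (J = -3*(-5) + 0 = 15 + 0 = 15)
T = 44 (T = -20 + (-6 - 2)**2 = -20 + (-8)**2 = -20 + 64 = 44)
(T + J)**2 = (44 + 15)**2 = 59**2 = 3481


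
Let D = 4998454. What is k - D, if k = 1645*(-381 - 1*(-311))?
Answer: -5113604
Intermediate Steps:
k = -115150 (k = 1645*(-381 + 311) = 1645*(-70) = -115150)
k - D = -115150 - 1*4998454 = -115150 - 4998454 = -5113604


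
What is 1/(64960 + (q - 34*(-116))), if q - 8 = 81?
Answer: 1/68993 ≈ 1.4494e-5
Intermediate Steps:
q = 89 (q = 8 + 81 = 89)
1/(64960 + (q - 34*(-116))) = 1/(64960 + (89 - 34*(-116))) = 1/(64960 + (89 + 3944)) = 1/(64960 + 4033) = 1/68993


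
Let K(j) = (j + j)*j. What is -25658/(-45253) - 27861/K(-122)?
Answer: -497006489/1347091304 ≈ -0.36895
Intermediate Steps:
K(j) = 2*j**2 (K(j) = (2*j)*j = 2*j**2)
-25658/(-45253) - 27861/K(-122) = -25658/(-45253) - 27861/(2*(-122)**2) = -25658*(-1/45253) - 27861/(2*14884) = 25658/45253 - 27861/29768 = -497006489/1347091304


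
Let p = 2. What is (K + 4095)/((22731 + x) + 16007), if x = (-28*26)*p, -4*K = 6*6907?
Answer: -12531/74564 ≈ -0.16806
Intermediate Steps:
K = -20721/2 (K = -3*6907/2 = -¼*41442 = -20721/2 ≈ -10361.)
x = -1456 (x = -28*26*2 = -728*2 = -1456)
(K + 4095)/((22731 + x) + 16007) = (-20721/2 + 4095)/((22731 - 1456) + 16007) = -12531/(2*(21275 + 16007)) = -12531/2/37282 = -12531/2*1/37282 = -12531/74564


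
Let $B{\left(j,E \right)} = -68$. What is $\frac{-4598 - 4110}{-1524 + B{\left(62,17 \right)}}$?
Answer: $\frac{2177}{398} \approx 5.4698$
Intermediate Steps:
$\frac{-4598 - 4110}{-1524 + B{\left(62,17 \right)}} = \frac{-4598 - 4110}{-1524 - 68} = - \frac{8708}{-1592} = \left(-8708\right) \left(- \frac{1}{1592}\right) = \frac{2177}{398}$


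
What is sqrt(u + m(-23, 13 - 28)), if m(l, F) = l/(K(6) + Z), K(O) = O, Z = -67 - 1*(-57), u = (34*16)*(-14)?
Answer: I*sqrt(30441)/2 ≈ 87.237*I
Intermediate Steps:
u = -7616 (u = 544*(-14) = -7616)
Z = -10 (Z = -67 + 57 = -10)
m(l, F) = -l/4 (m(l, F) = l/(6 - 10) = l/(-4) = -l/4)
sqrt(u + m(-23, 13 - 28)) = sqrt(-7616 - 1/4*(-23)) = sqrt(-7616 + 23/4) = sqrt(-30441/4) = I*sqrt(30441)/2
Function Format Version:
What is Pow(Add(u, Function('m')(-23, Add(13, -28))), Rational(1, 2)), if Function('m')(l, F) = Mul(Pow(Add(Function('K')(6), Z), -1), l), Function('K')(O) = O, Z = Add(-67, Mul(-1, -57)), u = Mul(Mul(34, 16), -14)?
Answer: Mul(Rational(1, 2), I, Pow(30441, Rational(1, 2))) ≈ Mul(87.237, I)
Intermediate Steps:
u = -7616 (u = Mul(544, -14) = -7616)
Z = -10 (Z = Add(-67, 57) = -10)
Function('m')(l, F) = Mul(Rational(-1, 4), l) (Function('m')(l, F) = Mul(Pow(Add(6, -10), -1), l) = Mul(Pow(-4, -1), l) = Mul(Rational(-1, 4), l))
Pow(Add(u, Function('m')(-23, Add(13, -28))), Rational(1, 2)) = Pow(Add(-7616, Mul(Rational(-1, 4), -23)), Rational(1, 2)) = Pow(Add(-7616, Rational(23, 4)), Rational(1, 2)) = Pow(Rational(-30441, 4), Rational(1, 2)) = Mul(Rational(1, 2), I, Pow(30441, Rational(1, 2)))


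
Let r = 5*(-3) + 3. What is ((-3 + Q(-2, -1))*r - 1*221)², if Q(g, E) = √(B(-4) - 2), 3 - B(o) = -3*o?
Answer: 32641 + 4440*I*√11 ≈ 32641.0 + 14726.0*I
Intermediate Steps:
B(o) = 3 + 3*o (B(o) = 3 - (-3)*o = 3 + 3*o)
r = -12 (r = -15 + 3 = -12)
Q(g, E) = I*√11 (Q(g, E) = √((3 + 3*(-4)) - 2) = √((3 - 12) - 2) = √(-9 - 2) = √(-11) = I*√11)
((-3 + Q(-2, -1))*r - 1*221)² = ((-3 + I*√11)*(-12) - 1*221)² = ((36 - 12*I*√11) - 221)² = (-185 - 12*I*√11)²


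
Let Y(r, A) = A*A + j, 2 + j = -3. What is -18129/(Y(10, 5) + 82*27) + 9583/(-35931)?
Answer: -96114503/11467122 ≈ -8.3817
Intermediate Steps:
j = -5 (j = -2 - 3 = -5)
Y(r, A) = -5 + A² (Y(r, A) = A*A - 5 = A² - 5 = -5 + A²)
-18129/(Y(10, 5) + 82*27) + 9583/(-35931) = -18129/((-5 + 5²) + 82*27) + 9583/(-35931) = -18129/((-5 + 25) + 2214) + 9583*(-1/35931) = -18129/(20 + 2214) - 1369/5133 = -18129/2234 - 1369/5133 = -96114503/11467122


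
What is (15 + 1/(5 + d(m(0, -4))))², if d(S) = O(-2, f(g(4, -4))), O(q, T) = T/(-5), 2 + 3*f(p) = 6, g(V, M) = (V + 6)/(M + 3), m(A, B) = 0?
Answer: 1166400/5041 ≈ 231.38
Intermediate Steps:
g(V, M) = (6 + V)/(3 + M)
f(p) = 4/3 (f(p) = -⅔ + (⅓)*6 = -⅔ + 2 = 4/3)
O(q, T) = -T/5 (O(q, T) = T*(-⅕) = -T/5)
d(S) = -4/15 (d(S) = -⅕*4/3 = -4/15)
(15 + 1/(5 + d(m(0, -4))))² = (15 + 1/(5 - 4/15))² = (15 + 1/(71/15))² = (15 + 15/71)² = (1080/71)² = 1166400/5041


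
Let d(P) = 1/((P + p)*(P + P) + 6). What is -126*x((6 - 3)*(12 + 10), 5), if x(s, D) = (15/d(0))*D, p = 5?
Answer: -56700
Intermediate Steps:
d(P) = 1/(6 + 2*P*(5 + P)) (d(P) = 1/((P + 5)*(P + P) + 6) = 1/((5 + P)*(2*P) + 6) = 1/(2*P*(5 + P) + 6) = 1/(6 + 2*P*(5 + P)))
x(s, D) = 90*D (x(s, D) = (15/((1/(2*(3 + 0² + 5*0)))))*D = (15/((1/(2*(3 + 0 + 0)))))*D = (15/(((½)/3)))*D = (15/(((½)*(⅓))))*D = (15/(⅙))*D = (15*6)*D = 90*D)
-126*x((6 - 3)*(12 + 10), 5) = -11340*5 = -126*450 = -56700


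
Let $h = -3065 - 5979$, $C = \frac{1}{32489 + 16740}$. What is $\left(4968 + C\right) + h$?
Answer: $- \frac{200657403}{49229} \approx -4076.0$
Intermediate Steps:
$C = \frac{1}{49229} \approx 2.0313 \cdot 10^{-5}$
$h = -9044$ ($h = -3065 - 5979 = -9044$)
$\left(4968 + C\right) + h = \left(4968 + \frac{1}{49229}\right) - 9044 = \frac{244569673}{49229} - 9044 = - \frac{200657403}{49229}$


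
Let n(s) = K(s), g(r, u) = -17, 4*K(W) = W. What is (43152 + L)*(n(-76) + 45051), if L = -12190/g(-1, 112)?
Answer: 33583694768/17 ≈ 1.9755e+9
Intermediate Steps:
K(W) = W/4
n(s) = s/4
L = 12190/17 (L = -12190/(-17) = -12190*(-1/17) = 12190/17 ≈ 717.06)
(43152 + L)*(n(-76) + 45051) = (43152 + 12190/17)*((¼)*(-76) + 45051) = 745774*(-19 + 45051)/17 = (745774/17)*45032 = 33583694768/17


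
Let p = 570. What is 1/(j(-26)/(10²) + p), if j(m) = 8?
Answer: 25/14252 ≈ 0.0017541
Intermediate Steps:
1/(j(-26)/(10²) + p) = 1/(8/(10²) + 570) = 1/(8/100 + 570) = 1/(8*(1/100) + 570) = 1/(2/25 + 570) = 1/(14252/25) = 25/14252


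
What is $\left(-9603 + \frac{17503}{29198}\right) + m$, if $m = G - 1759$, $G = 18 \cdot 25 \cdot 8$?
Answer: $- \frac{226617373}{29198} \approx -7761.4$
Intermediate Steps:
$G = 3600$ ($G = 450 \cdot 8 = 3600$)
$m = 1841$ ($m = 3600 - 1759 = 1841$)
$\left(-9603 + \frac{17503}{29198}\right) + m = \left(-9603 + \frac{17503}{29198}\right) + 1841 = - \frac{280370891}{29198} + 1841 = - \frac{226617373}{29198}$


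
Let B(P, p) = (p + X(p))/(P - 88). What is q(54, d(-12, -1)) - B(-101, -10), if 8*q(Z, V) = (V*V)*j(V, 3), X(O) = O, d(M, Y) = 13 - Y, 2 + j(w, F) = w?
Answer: 55546/189 ≈ 293.89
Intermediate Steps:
j(w, F) = -2 + w
q(Z, V) = V²*(-2 + V)/8 (q(Z, V) = ((V*V)*(-2 + V))/8 = (V²*(-2 + V))/8 = V²*(-2 + V)/8)
B(P, p) = 2*p/(-88 + P) (B(P, p) = (p + p)/(P - 88) = (2*p)/(-88 + P) = 2*p/(-88 + P))
q(54, d(-12, -1)) - B(-101, -10) = (13 - 1*(-1))²*(-2 + (13 - 1*(-1)))/8 - 2*(-10)/(-88 - 101) = (13 + 1)²*(-2 + (13 + 1))/8 - 2*(-10)/(-189) = (⅛)*14²*(-2 + 14) - 2*(-10)*(-1)/189 = (⅛)*196*12 - 1*20/189 = 294 - 20/189 = 55546/189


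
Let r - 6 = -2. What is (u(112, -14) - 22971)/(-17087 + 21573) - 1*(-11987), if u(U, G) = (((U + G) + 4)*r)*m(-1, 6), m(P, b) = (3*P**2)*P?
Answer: 53749487/4486 ≈ 11982.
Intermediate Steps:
m(P, b) = 3*P**3
r = 4 (r = 6 - 2 = 4)
u(U, G) = -48 - 12*G - 12*U (u(U, G) = (((U + G) + 4)*4)*(3*(-1)**3) = (((G + U) + 4)*4)*(3*(-1)) = ((4 + G + U)*4)*(-3) = (16 + 4*G + 4*U)*(-3) = -48 - 12*G - 12*U)
(u(112, -14) - 22971)/(-17087 + 21573) - 1*(-11987) = ((-48 - 12*(-14) - 12*112) - 22971)/(-17087 + 21573) - 1*(-11987) = ((-48 + 168 - 1344) - 22971)/4486 + 11987 = (-1224 - 22971)*(1/4486) + 11987 = -24195*1/4486 + 11987 = -24195/4486 + 11987 = 53749487/4486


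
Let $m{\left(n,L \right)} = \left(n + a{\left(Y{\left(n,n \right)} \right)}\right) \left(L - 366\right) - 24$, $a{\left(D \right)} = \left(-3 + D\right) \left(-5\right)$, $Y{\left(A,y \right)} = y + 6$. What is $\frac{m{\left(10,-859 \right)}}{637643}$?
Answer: $\frac{67351}{637643} \approx 0.10562$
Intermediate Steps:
$Y{\left(A,y \right)} = 6 + y$
$a{\left(D \right)} = 15 - 5 D$
$m{\left(n,L \right)} = -24 + \left(-366 + L\right) \left(-15 - 4 n\right)$ ($m{\left(n,L \right)} = \left(n - \left(-15 + 5 \left(6 + n\right)\right)\right) \left(L - 366\right) - 24 = \left(n + \left(15 - \left(30 + 5 n\right)\right)\right) \left(-366 + L\right) - 24 = \left(n - \left(15 + 5 n\right)\right) \left(-366 + L\right) - 24 = \left(-15 - 4 n\right) \left(-366 + L\right) - 24 = \left(-366 + L\right) \left(-15 - 4 n\right) - 24 = -24 + \left(-366 + L\right) \left(-15 - 4 n\right)$)
$\frac{m{\left(10,-859 \right)}}{637643} = \frac{5466 - -12885 + 1464 \cdot 10 - \left(-3436\right) 10}{637643} = \left(5466 + 12885 + 14640 + 34360\right) \frac{1}{637643} = 67351 \cdot \frac{1}{637643} = \frac{67351}{637643}$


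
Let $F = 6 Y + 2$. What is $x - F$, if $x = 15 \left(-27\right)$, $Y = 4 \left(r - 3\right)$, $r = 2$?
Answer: $-383$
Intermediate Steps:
$Y = -4$ ($Y = 4 \left(2 - 3\right) = 4 \left(-1\right) = -4$)
$x = -405$
$F = -22$ ($F = 6 \left(-4\right) + 2 = -24 + 2 = -22$)
$x - F = -405 - -22 = -405 + 22 = -383$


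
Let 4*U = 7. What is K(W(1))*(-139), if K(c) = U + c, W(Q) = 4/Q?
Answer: -3197/4 ≈ -799.25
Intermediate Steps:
U = 7/4 (U = (1/4)*7 = 7/4 ≈ 1.7500)
K(c) = 7/4 + c
K(W(1))*(-139) = (7/4 + 4/1)*(-139) = (7/4 + 4*1)*(-139) = (7/4 + 4)*(-139) = (23/4)*(-139) = -3197/4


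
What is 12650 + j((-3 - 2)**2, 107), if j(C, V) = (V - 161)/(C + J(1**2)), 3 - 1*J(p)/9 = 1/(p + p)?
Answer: 1201642/95 ≈ 12649.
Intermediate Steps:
J(p) = 27 - 9/(2*p) (J(p) = 27 - 9/(p + p) = 27 - 9*1/(2*p) = 27 - 9/(2*p))
j(C, V) = (-161 + V)/(45/2 + C) (j(C, V) = (V - 161)/(C + (27 - 9/(2*(1**2)))) = (-161 + V)/(C + (27 - 9/2/1)) = (-161 + V)/(C + (27 - 9/2*1)) = (-161 + V)/(C + (27 - 9/2)) = (-161 + V)/(C + 45/2) = (-161 + V)/(45/2 + C))
12650 + j((-3 - 2)**2, 107) = 12650 + 2*(-161 + 107)/(45 + 2*(-3 - 2)**2) = 12650 + 2*(-54)/(45 + 2*(-5)**2) = 12650 + 2*(-54)/(45 + 2*25) = 12650 + 2*(-54)/(45 + 50) = 12650 + 2*(-54)/95 = 12650 + 2*(1/95)*(-54) = 12650 - 108/95 = 1201642/95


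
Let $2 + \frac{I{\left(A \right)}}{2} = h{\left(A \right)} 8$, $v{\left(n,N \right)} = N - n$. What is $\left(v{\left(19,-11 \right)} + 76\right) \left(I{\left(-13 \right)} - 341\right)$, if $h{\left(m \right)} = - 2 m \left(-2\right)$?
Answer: $-54142$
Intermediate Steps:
$h{\left(m \right)} = 4 m$
$I{\left(A \right)} = -4 + 64 A$ ($I{\left(A \right)} = -4 + 2 \cdot 4 A 8 = -4 + 2 \cdot 32 A = -4 + 64 A$)
$\left(v{\left(19,-11 \right)} + 76\right) \left(I{\left(-13 \right)} - 341\right) = \left(\left(-11 - 19\right) + 76\right) \left(\left(-4 + 64 \left(-13\right)\right) - 341\right) = \left(\left(-11 - 19\right) + 76\right) \left(\left(-4 - 832\right) - 341\right) = \left(-30 + 76\right) \left(-836 - 341\right) = 46 \left(-1177\right) = -54142$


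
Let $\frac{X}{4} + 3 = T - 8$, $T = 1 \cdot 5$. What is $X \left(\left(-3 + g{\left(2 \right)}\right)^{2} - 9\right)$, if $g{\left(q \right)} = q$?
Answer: $192$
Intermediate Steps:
$T = 5$
$X = -24$ ($X = -12 + 4 \left(5 - 8\right) = -12 + 4 \left(-3\right) = -12 - 12 = -24$)
$X \left(\left(-3 + g{\left(2 \right)}\right)^{2} - 9\right) = - 24 \left(\left(-3 + 2\right)^{2} - 9\right) = - 24 \left(\left(-1\right)^{2} - 9\right) = - 24 \left(1 - 9\right) = \left(-24\right) \left(-8\right) = 192$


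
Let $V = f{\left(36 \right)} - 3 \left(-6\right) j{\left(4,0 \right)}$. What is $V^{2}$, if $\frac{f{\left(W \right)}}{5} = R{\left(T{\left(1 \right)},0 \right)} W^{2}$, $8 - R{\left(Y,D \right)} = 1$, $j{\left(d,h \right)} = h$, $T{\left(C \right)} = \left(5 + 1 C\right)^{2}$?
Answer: $2057529600$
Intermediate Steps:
$T{\left(C \right)} = \left(5 + C\right)^{2}$
$R{\left(Y,D \right)} = 7$ ($R{\left(Y,D \right)} = 8 - 1 = 7$)
$f{\left(W \right)} = 35 W^{2}$ ($f{\left(W \right)} = 5 \cdot 7 W^{2} = 35 W^{2}$)
$V = 45360$ ($V = 35 \cdot 36^{2} - 3 \left(-6\right) 0 = 35 \cdot 1296 - \left(-18\right) 0 = 45360 - 0 = 45360 + 0 = 45360$)
$V^{2} = 45360^{2} = 2057529600$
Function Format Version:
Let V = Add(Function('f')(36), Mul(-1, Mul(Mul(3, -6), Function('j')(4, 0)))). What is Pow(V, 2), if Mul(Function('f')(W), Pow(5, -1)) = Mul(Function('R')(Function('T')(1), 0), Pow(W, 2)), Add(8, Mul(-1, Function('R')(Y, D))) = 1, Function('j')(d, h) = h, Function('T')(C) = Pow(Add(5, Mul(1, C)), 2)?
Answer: 2057529600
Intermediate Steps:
Function('T')(C) = Pow(Add(5, C), 2)
Function('R')(Y, D) = 7 (Function('R')(Y, D) = Add(8, Mul(-1, 1)) = Add(8, -1) = 7)
Function('f')(W) = Mul(35, Pow(W, 2)) (Function('f')(W) = Mul(5, Mul(7, Pow(W, 2))) = Mul(35, Pow(W, 2)))
V = 45360 (V = Add(Mul(35, Pow(36, 2)), Mul(-1, Mul(Mul(3, -6), 0))) = Add(Mul(35, 1296), Mul(-1, Mul(-18, 0))) = Add(45360, Mul(-1, 0)) = Add(45360, 0) = 45360)
Pow(V, 2) = Pow(45360, 2) = 2057529600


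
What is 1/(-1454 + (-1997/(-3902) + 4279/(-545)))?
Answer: -2126590/3107670153 ≈ -0.00068430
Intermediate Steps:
1/(-1454 + (-1997/(-3902) + 4279/(-545))) = 1/(-1454 + (-1997*(-1/3902) + 4279*(-1/545))) = 1/(-1454 + (1997/3902 - 4279/545)) = 1/(-1454 - 15608293/2126590) = 1/(-3107670153/2126590) = -2126590/3107670153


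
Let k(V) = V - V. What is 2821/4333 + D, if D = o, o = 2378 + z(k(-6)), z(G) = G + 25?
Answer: 1487860/619 ≈ 2403.7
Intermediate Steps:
k(V) = 0
z(G) = 25 + G
o = 2403 (o = 2378 + (25 + 0) = 2378 + 25 = 2403)
D = 2403
2821/4333 + D = 2821/4333 + 2403 = 2821*(1/4333) + 2403 = 403/619 + 2403 = 1487860/619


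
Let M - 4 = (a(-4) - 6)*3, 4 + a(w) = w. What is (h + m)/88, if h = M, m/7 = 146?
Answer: 123/11 ≈ 11.182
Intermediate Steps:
a(w) = -4 + w
m = 1022 (m = 7*146 = 1022)
M = -38 (M = 4 + ((-4 - 4) - 6)*3 = 4 + (-8 - 6)*3 = 4 - 14*3 = 4 - 42 = -38)
h = -38
(h + m)/88 = (-38 + 1022)/88 = 984*(1/88) = 123/11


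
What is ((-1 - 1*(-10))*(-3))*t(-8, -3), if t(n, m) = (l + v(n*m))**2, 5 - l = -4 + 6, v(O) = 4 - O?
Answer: -7803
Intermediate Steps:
l = 3 (l = 5 - (-4 + 6) = 5 - 1*2 = 5 - 2 = 3)
t(n, m) = (7 - m*n)**2 (t(n, m) = (3 + (4 - n*m))**2 = (3 + (4 - m*n))**2 = (7 - m*n)**2)
((-1 - 1*(-10))*(-3))*t(-8, -3) = ((-1 - 1*(-10))*(-3))*(-7 - 3*(-8))**2 = ((-1 + 10)*(-3))*(-7 + 24)**2 = (9*(-3))*17**2 = -27*289 = -7803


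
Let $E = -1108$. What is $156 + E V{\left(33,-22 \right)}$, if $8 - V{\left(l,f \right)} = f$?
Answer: $-33084$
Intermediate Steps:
$V{\left(l,f \right)} = 8 - f$
$156 + E V{\left(33,-22 \right)} = 156 - 1108 \left(8 - -22\right) = 156 - 1108 \left(8 + 22\right) = 156 - 33240 = -33084$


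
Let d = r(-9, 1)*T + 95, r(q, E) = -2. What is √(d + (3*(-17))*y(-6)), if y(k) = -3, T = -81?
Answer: √410 ≈ 20.248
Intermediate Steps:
d = 257 (d = -2*(-81) + 95 = 162 + 95 = 257)
√(d + (3*(-17))*y(-6)) = √(257 + (3*(-17))*(-3)) = √(257 - 51*(-3)) = √(257 + 153) = √410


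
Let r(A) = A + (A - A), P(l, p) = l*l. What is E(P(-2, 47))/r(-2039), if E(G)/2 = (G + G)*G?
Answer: -64/2039 ≈ -0.031388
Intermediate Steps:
P(l, p) = l²
r(A) = A (r(A) = A + 0 = A)
E(G) = 4*G² (E(G) = 2*((G + G)*G) = 2*((2*G)*G) = 2*(2*G²) = 4*G²)
E(P(-2, 47))/r(-2039) = (4*((-2)²)²)/(-2039) = (4*4²)*(-1/2039) = (4*16)*(-1/2039) = 64*(-1/2039) = -64/2039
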